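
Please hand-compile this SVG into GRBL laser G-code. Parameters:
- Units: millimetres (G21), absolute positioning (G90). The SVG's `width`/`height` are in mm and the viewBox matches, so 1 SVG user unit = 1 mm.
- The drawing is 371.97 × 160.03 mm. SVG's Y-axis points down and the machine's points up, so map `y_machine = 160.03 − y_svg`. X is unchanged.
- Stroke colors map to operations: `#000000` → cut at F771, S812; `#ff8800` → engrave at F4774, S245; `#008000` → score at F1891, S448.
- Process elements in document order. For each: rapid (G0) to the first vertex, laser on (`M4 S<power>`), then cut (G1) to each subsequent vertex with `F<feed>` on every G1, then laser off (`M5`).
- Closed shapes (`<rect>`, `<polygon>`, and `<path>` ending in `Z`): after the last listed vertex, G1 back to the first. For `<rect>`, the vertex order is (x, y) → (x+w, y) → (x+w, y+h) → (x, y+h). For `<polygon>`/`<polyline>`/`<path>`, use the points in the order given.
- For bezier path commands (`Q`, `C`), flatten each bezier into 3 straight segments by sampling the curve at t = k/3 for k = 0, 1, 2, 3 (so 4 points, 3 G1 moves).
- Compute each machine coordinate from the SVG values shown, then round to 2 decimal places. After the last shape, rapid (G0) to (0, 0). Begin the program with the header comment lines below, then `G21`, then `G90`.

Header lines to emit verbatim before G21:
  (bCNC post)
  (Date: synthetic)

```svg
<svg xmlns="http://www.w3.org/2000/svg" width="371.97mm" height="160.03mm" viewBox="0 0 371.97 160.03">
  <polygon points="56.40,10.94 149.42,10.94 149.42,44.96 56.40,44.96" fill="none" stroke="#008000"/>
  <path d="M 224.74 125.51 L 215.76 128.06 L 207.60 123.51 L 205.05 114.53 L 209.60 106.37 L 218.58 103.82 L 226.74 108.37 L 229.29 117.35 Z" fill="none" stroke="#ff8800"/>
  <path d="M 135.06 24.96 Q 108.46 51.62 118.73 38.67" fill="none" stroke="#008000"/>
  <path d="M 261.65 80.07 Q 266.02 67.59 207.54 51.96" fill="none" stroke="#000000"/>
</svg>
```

Since the viewBox matches the mm dimensions, user units are millimetres directly. The only transform is the Y-flip y_m = 160.03 − y_svg.

Shape 1 is a rectangle drawn with `<polygon>`. Its stroke #008000 means score at S448, F1891. After flipping Y the toolpath is (56.40,149.09) → (149.42,149.09) → (149.42,115.07) → (56.40,115.07) → (56.40,149.09), returning to the start.

Shape 2 is a regular polygon drawn with `<path>`. Its stroke #ff8800 means engrave at S245, F4774. After flipping Y the toolpath is (224.74,34.52) → (215.76,31.97) → (207.60,36.52) → (205.05,45.50) → (209.60,53.66) → (218.58,56.21) → (226.74,51.66) → (229.29,42.68) → (224.74,34.52), returning to the start.

Shape 3 is a quadratic bezier drawn with `<path>`. Its stroke #008000 means score at S448, F1891. After flipping Y the toolpath is (135.06,135.07) → (121.42,121.70) → (115.98,117.13) → (118.73,121.36).

Shape 4 is a quadratic bezier drawn with `<path>`. Its stroke #000000 means cut at S812, F771. After flipping Y the toolpath is (261.65,79.96) → (257.58,88.63) → (239.54,98.00) → (207.54,108.07).

(bCNC post)
(Date: synthetic)
G21
G90
G0 X56.40 Y149.09
M4 S448
G1 X149.42 Y149.09 F1891
G1 X149.42 Y115.07 F1891
G1 X56.40 Y115.07 F1891
G1 X56.40 Y149.09 F1891
M5
G0 X224.74 Y34.52
M4 S245
G1 X215.76 Y31.97 F4774
G1 X207.60 Y36.52 F4774
G1 X205.05 Y45.50 F4774
G1 X209.60 Y53.66 F4774
G1 X218.58 Y56.21 F4774
G1 X226.74 Y51.66 F4774
G1 X229.29 Y42.68 F4774
G1 X224.74 Y34.52 F4774
M5
G0 X135.06 Y135.07
M4 S448
G1 X121.42 Y121.70 F1891
G1 X115.98 Y117.13 F1891
G1 X118.73 Y121.36 F1891
M5
G0 X261.65 Y79.96
M4 S812
G1 X257.58 Y88.63 F771
G1 X239.54 Y98.00 F771
G1 X207.54 Y108.07 F771
M5
G0 X0.00 Y0.00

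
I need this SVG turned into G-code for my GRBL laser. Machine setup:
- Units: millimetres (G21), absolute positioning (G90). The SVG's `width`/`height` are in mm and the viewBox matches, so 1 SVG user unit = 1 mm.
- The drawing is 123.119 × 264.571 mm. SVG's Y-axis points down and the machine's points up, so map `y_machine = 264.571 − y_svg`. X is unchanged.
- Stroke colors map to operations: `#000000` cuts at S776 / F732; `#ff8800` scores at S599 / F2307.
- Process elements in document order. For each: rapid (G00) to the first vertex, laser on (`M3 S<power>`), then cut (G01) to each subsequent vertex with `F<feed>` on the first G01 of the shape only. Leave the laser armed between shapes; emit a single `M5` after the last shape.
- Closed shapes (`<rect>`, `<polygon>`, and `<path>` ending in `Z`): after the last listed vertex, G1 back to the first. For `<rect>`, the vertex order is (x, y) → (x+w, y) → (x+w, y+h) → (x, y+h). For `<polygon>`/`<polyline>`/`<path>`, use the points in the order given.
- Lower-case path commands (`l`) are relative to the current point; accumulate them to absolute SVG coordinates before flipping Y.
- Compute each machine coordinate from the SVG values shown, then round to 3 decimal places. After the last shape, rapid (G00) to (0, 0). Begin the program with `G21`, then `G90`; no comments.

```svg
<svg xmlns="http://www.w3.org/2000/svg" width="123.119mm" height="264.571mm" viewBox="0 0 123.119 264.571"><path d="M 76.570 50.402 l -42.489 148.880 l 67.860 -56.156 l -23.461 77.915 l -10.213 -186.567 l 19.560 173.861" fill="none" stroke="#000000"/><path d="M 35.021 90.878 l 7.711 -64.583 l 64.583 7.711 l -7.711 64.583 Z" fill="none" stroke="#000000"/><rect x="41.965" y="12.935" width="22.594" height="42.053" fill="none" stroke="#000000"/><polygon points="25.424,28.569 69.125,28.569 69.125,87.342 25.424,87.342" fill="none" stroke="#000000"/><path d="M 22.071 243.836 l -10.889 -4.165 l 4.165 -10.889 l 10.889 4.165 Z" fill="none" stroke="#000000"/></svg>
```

G21
G90
G00 X76.570 Y214.169
M3 S776
G01 X34.081 Y65.289 F732
G01 X101.941 Y121.445
G01 X78.480 Y43.530
G01 X68.267 Y230.097
G01 X87.827 Y56.236
G00 X35.021 Y173.693
M3 S776
G01 X42.732 Y238.276 F732
G01 X107.315 Y230.565
G01 X99.604 Y165.982
G01 X35.021 Y173.693
G00 X41.965 Y251.636
M3 S776
G01 X64.559 Y251.636 F732
G01 X64.559 Y209.583
G01 X41.965 Y209.583
G01 X41.965 Y251.636
G00 X25.424 Y236.002
M3 S776
G01 X69.125 Y236.002 F732
G01 X69.125 Y177.229
G01 X25.424 Y177.229
G01 X25.424 Y236.002
G00 X22.071 Y20.735
M3 S776
G01 X11.182 Y24.900 F732
G01 X15.347 Y35.789
G01 X26.236 Y31.624
G01 X22.071 Y20.735
M5
G00 X0.000 Y0.000

1 u = 1 mm; y_m = 264.571 − y.

[1] `<path>` open polyline, #000000→cut S776 F732: (76.570,214.169) → (34.081,65.289) → (101.941,121.445) → (78.480,43.530) → (68.267,230.097) → (87.827,56.236)

[2] `<path>` regular polygon, #000000→cut S776 F732: (35.021,173.693) → (42.732,238.276) → (107.315,230.565) → (99.604,165.982) → (35.021,173.693) (closed)

[3] `<rect>` rectangle, #000000→cut S776 F732: (41.965,251.636) → (64.559,251.636) → (64.559,209.583) → (41.965,209.583) → (41.965,251.636) (closed)

[4] `<polygon>` rectangle, #000000→cut S776 F732: (25.424,236.002) → (69.125,236.002) → (69.125,177.229) → (25.424,177.229) → (25.424,236.002) (closed)

[5] `<path>` regular polygon, #000000→cut S776 F732: (22.071,20.735) → (11.182,24.900) → (15.347,35.789) → (26.236,31.624) → (22.071,20.735) (closed)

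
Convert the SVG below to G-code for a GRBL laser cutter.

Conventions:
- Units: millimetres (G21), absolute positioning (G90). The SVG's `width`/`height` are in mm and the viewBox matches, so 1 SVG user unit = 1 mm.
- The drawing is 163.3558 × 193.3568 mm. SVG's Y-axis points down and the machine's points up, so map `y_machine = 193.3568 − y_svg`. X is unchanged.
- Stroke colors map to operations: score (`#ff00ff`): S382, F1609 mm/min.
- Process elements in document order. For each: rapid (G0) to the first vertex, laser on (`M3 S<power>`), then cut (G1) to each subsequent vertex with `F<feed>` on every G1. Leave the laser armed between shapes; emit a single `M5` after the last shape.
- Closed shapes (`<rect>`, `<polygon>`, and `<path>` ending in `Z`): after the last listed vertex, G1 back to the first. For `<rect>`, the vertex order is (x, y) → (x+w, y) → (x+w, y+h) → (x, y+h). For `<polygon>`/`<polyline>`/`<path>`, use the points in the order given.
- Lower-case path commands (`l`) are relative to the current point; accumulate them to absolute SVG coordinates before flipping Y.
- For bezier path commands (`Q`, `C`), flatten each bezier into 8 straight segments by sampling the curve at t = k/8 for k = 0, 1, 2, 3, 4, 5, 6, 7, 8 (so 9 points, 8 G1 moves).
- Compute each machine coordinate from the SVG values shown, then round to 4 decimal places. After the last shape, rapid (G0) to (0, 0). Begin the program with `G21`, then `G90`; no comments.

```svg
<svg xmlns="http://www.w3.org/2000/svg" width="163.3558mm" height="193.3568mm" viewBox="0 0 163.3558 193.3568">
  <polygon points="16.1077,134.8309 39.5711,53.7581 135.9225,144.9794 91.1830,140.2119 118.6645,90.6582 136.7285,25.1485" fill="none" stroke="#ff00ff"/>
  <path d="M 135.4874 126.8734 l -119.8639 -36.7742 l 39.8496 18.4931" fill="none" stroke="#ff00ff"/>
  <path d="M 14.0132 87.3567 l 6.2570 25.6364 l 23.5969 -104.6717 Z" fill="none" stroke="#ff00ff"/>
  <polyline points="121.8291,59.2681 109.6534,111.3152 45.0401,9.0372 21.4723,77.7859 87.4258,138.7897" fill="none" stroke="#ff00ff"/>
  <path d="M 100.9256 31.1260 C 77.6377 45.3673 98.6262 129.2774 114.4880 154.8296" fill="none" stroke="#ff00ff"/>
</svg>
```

viewBox `0 0 163.3558 193.3568` with mm width/height → 1 unit = 1 mm. Flip: y_m = 193.3568 − y_svg.

**Shape 1** — `<polygon>` closed polygon, stroke `#ff00ff` → score (S382, F1609). Machine vertices: (16.1077,58.5259) → (39.5711,139.5987) → (135.9225,48.3774) → (91.1830,53.1449) → (118.6645,102.6986) → (136.7285,168.2083) → (16.1077,58.5259). Closed: final G1 returns to the first vertex.

**Shape 2** — `<path>` open polyline, stroke `#ff00ff` → score (S382, F1609). Machine vertices: (135.4874,66.4834) → (15.6235,103.2576) → (55.4731,84.7645). Open path.

**Shape 3** — `<path>` closed polygon, stroke `#ff00ff` → score (S382, F1609). Machine vertices: (14.0132,106.0001) → (20.2702,80.3637) → (43.8671,185.0354) → (14.0132,106.0001). Closed: final G1 returns to the first vertex.

**Shape 4** — `<polyline>` open polyline, stroke `#ff00ff` → score (S382, F1609). Machine vertices: (121.8291,134.0887) → (109.6534,82.0416) → (45.0401,184.3196) → (21.4723,115.5709) → (87.4258,54.5671). Open path.

**Shape 5** — `<path>` cubic bezier, stroke `#ff00ff` → score (S382, F1609). Control points (SVG): P0=(100.9256,31.1260), P1=(77.6377,45.3673), P2=(98.6262,129.2774), P3=(114.4880,154.8296); sampled at t=k/8. Machine vertices: (100.9256,162.2308) → (94.1716,153.8746) → (90.9896,140.4873) → (90.8006,123.5692) → (93.0257,104.6206) → (97.0859,85.1418) → (102.4023,66.6330) → (108.3960,50.5947) → (114.4880,38.5272). Open path.

G21
G90
G0 X16.1077 Y58.5259
M3 S382
G1 X39.5711 Y139.5987 F1609
G1 X135.9225 Y48.3774 F1609
G1 X91.1830 Y53.1449 F1609
G1 X118.6645 Y102.6986 F1609
G1 X136.7285 Y168.2083 F1609
G1 X16.1077 Y58.5259 F1609
G0 X135.4874 Y66.4834
M3 S382
G1 X15.6235 Y103.2576 F1609
G1 X55.4731 Y84.7645 F1609
G0 X14.0132 Y106.0001
M3 S382
G1 X20.2702 Y80.3637 F1609
G1 X43.8671 Y185.0354 F1609
G1 X14.0132 Y106.0001 F1609
G0 X121.8291 Y134.0887
M3 S382
G1 X109.6534 Y82.0416 F1609
G1 X45.0401 Y184.3196 F1609
G1 X21.4723 Y115.5709 F1609
G1 X87.4258 Y54.5671 F1609
G0 X100.9256 Y162.2308
M3 S382
G1 X94.1716 Y153.8746 F1609
G1 X90.9896 Y140.4873 F1609
G1 X90.8006 Y123.5692 F1609
G1 X93.0257 Y104.6206 F1609
G1 X97.0859 Y85.1418 F1609
G1 X102.4023 Y66.6330 F1609
G1 X108.3960 Y50.5947 F1609
G1 X114.4880 Y38.5272 F1609
M5
G0 X0.0000 Y0.0000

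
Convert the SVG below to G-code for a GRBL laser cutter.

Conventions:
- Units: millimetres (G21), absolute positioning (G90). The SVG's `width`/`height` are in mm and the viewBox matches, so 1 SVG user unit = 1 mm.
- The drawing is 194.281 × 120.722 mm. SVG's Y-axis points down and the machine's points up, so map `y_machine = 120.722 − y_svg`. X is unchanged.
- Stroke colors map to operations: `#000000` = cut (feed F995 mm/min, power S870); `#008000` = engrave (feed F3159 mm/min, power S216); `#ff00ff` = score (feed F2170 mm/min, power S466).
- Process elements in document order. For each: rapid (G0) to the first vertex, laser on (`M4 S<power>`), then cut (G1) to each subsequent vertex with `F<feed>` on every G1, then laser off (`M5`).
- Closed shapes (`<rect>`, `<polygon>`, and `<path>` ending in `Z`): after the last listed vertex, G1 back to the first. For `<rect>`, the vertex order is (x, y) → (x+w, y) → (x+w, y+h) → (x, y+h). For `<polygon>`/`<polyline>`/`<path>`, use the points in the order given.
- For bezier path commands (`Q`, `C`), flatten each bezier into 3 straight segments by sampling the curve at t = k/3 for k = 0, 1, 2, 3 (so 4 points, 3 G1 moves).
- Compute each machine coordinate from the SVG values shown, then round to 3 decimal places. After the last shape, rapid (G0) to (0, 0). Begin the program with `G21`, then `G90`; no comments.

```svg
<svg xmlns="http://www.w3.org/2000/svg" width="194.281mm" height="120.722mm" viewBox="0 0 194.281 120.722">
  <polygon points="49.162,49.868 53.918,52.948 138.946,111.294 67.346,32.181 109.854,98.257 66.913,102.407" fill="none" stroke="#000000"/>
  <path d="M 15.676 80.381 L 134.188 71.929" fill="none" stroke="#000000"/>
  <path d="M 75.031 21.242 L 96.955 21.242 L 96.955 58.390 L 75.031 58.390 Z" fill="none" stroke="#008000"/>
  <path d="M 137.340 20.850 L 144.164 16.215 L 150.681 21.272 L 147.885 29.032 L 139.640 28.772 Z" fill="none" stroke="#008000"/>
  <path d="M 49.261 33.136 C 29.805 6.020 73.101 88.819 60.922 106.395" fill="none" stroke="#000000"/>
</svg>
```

1 u = 1 mm; y_m = 120.722 − y.

[1] `<polygon>` closed polygon, #000000→cut S870 F995: (49.162,70.854) → (53.918,67.774) → (138.946,9.428) → (67.346,88.541) → (109.854,22.465) → (66.913,18.315) → (49.162,70.854) (closed)

[2] `<path>` line segment, #000000→cut S870 F995: (15.676,40.341) → (134.188,48.793)

[3] `<path>` rectangle, #008000→engrave S216 F3159: (75.031,99.480) → (96.955,99.480) → (96.955,62.332) → (75.031,62.332) → (75.031,99.480) (closed)

[4] `<path>` regular polygon, #008000→engrave S216 F3159: (137.340,99.872) → (144.164,104.507) → (150.681,99.450) → (147.885,91.690) → (139.640,91.950) → (137.340,99.872) (closed)

[5] `<path>` cubic bezier, #000000→cut S870 F995: (49.261,87.586) → (46.344,84.550) → (58.988,47.157) → (60.922,14.327)

G21
G90
G0 X49.162 Y70.854
M4 S870
G1 X53.918 Y67.774 F995
G1 X138.946 Y9.428 F995
G1 X67.346 Y88.541 F995
G1 X109.854 Y22.465 F995
G1 X66.913 Y18.315 F995
G1 X49.162 Y70.854 F995
M5
G0 X15.676 Y40.341
M4 S870
G1 X134.188 Y48.793 F995
M5
G0 X75.031 Y99.480
M4 S216
G1 X96.955 Y99.480 F3159
G1 X96.955 Y62.332 F3159
G1 X75.031 Y62.332 F3159
G1 X75.031 Y99.480 F3159
M5
G0 X137.340 Y99.872
M4 S216
G1 X144.164 Y104.507 F3159
G1 X150.681 Y99.450 F3159
G1 X147.885 Y91.690 F3159
G1 X139.640 Y91.950 F3159
G1 X137.340 Y99.872 F3159
M5
G0 X49.261 Y87.586
M4 S870
G1 X46.344 Y84.550 F995
G1 X58.988 Y47.157 F995
G1 X60.922 Y14.327 F995
M5
G0 X0.000 Y0.000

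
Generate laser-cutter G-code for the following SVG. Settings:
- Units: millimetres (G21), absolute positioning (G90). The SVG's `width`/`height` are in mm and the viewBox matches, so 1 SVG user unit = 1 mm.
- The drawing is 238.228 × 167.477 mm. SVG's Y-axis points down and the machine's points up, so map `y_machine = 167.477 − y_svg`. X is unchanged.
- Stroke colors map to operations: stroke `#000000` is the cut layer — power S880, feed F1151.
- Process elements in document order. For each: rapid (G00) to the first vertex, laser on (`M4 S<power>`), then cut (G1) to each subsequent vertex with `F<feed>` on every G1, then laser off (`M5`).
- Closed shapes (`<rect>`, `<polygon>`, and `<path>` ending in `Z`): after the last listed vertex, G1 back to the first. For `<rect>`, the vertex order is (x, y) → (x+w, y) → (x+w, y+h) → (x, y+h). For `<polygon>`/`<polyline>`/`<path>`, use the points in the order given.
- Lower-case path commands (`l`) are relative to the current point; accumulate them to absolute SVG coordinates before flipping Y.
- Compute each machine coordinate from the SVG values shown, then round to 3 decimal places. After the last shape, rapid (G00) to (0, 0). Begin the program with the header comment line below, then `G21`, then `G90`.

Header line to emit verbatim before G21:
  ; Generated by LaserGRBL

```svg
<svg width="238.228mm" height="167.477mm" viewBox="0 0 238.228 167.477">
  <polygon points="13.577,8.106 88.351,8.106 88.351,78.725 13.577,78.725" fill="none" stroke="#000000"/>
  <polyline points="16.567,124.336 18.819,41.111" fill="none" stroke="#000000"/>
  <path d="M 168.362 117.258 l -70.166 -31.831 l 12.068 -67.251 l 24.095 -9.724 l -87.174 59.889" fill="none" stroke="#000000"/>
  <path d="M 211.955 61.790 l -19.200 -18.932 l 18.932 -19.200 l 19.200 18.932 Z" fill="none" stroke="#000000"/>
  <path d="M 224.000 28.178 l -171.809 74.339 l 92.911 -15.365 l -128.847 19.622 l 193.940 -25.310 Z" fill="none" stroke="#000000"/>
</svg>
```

; Generated by LaserGRBL
G21
G90
G00 X13.577 Y159.371
M4 S880
G1 X88.351 Y159.371 F1151
G1 X88.351 Y88.752 F1151
G1 X13.577 Y88.752 F1151
G1 X13.577 Y159.371 F1151
M5
G00 X16.567 Y43.141
M4 S880
G1 X18.819 Y126.366 F1151
M5
G00 X168.362 Y50.219
M4 S880
G1 X98.196 Y82.050 F1151
G1 X110.264 Y149.301 F1151
G1 X134.359 Y159.025 F1151
G1 X47.185 Y99.136 F1151
M5
G00 X211.955 Y105.687
M4 S880
G1 X192.755 Y124.619 F1151
G1 X211.687 Y143.819 F1151
G1 X230.887 Y124.887 F1151
G1 X211.955 Y105.687 F1151
M5
G00 X224.000 Y139.299
M4 S880
G1 X52.191 Y64.960 F1151
G1 X145.102 Y80.325 F1151
G1 X16.255 Y60.703 F1151
G1 X210.195 Y86.013 F1151
G1 X224.000 Y139.299 F1151
M5
G00 X0.000 Y0.000

1 u = 1 mm; y_m = 167.477 − y.

[1] `<polygon>` rectangle, #000000→cut S880 F1151: (13.577,159.371) → (88.351,159.371) → (88.351,88.752) → (13.577,88.752) → (13.577,159.371) (closed)

[2] `<polyline>` line segment, #000000→cut S880 F1151: (16.567,43.141) → (18.819,126.366)

[3] `<path>` open polyline, #000000→cut S880 F1151: (168.362,50.219) → (98.196,82.050) → (110.264,149.301) → (134.359,159.025) → (47.185,99.136)

[4] `<path>` regular polygon, #000000→cut S880 F1151: (211.955,105.687) → (192.755,124.619) → (211.687,143.819) → (230.887,124.887) → (211.955,105.687) (closed)

[5] `<path>` closed polygon, #000000→cut S880 F1151: (224.000,139.299) → (52.191,64.960) → (145.102,80.325) → (16.255,60.703) → (210.195,86.013) → (224.000,139.299) (closed)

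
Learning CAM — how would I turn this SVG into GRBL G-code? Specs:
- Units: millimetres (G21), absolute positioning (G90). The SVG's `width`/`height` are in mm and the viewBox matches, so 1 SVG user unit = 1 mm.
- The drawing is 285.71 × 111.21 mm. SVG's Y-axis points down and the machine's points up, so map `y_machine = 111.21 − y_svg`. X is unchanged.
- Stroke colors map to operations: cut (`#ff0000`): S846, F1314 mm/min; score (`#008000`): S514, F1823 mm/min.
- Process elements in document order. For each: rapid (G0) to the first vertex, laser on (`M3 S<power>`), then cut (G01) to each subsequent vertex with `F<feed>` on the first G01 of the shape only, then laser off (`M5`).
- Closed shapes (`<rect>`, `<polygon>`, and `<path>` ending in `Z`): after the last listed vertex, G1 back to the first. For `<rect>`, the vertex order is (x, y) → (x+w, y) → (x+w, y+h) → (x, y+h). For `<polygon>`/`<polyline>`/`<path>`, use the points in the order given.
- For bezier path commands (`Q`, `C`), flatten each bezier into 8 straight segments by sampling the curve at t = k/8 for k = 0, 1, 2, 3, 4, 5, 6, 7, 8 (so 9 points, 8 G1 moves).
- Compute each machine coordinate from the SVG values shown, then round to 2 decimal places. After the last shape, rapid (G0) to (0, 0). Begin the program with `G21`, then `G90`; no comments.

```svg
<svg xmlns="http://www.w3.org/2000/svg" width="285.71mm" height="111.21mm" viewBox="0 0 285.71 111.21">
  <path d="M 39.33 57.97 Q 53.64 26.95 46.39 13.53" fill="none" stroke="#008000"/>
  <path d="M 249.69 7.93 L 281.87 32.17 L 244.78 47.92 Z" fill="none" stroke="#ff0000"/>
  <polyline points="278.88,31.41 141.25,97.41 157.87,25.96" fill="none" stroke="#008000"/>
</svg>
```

Since the viewBox matches the mm dimensions, user units are millimetres directly. The only transform is the Y-flip y_m = 111.21 − y_svg.

Shape 1 is a quadratic bezier drawn with `<path>`. Its stroke #008000 means score at S514, F1823. After flipping Y the toolpath is (39.33,53.24) → (42.57,60.72) → (45.14,67.65) → (47.03,74.03) → (48.25,79.86) → (48.80,85.14) → (48.67,89.87) → (47.87,94.05) → (46.39,97.68).

Shape 2 is a regular polygon drawn with `<path>`. Its stroke #ff0000 means cut at S846, F1314. After flipping Y the toolpath is (249.69,103.28) → (281.87,79.04) → (244.78,63.29) → (249.69,103.28), returning to the start.

Shape 3 is a open polyline drawn with `<polyline>`. Its stroke #008000 means score at S514, F1823. After flipping Y the toolpath is (278.88,79.80) → (141.25,13.80) → (157.87,85.25).

G21
G90
G0 X39.33 Y53.24
M3 S514
G01 X42.57 Y60.72 F1823
G01 X45.14 Y67.65
G01 X47.03 Y74.03
G01 X48.25 Y79.86
G01 X48.80 Y85.14
G01 X48.67 Y89.87
G01 X47.87 Y94.05
G01 X46.39 Y97.68
M5
G0 X249.69 Y103.28
M3 S846
G01 X281.87 Y79.04 F1314
G01 X244.78 Y63.29
G01 X249.69 Y103.28
M5
G0 X278.88 Y79.80
M3 S514
G01 X141.25 Y13.80 F1823
G01 X157.87 Y85.25
M5
G0 X0.00 Y0.00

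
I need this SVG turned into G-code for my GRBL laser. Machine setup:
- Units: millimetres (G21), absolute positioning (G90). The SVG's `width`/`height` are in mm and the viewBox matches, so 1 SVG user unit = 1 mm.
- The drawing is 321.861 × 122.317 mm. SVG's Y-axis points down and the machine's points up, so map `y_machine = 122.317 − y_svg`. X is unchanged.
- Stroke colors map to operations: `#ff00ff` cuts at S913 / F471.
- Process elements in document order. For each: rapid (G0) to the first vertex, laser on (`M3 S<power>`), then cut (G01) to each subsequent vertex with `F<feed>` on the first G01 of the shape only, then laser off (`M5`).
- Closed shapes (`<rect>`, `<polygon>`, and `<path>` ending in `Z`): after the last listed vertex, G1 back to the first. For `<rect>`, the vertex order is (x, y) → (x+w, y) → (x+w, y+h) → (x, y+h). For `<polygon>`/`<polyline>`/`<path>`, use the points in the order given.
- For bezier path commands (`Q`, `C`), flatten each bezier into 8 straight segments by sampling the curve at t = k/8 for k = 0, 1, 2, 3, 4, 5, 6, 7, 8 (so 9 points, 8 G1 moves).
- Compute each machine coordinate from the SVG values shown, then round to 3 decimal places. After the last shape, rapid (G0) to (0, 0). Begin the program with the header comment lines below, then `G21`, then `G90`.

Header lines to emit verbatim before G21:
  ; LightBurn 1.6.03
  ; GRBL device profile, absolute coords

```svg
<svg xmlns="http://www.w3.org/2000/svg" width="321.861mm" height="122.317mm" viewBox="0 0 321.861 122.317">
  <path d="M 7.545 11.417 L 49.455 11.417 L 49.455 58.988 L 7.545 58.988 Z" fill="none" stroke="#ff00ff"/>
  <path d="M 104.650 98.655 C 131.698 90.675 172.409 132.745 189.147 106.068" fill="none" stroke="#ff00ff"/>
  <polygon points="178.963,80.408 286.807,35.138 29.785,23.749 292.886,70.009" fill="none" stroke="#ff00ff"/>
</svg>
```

; LightBurn 1.6.03
; GRBL device profile, absolute coords
G21
G90
G0 X7.545 Y110.900
M3 S913
G01 X49.455 Y110.900 F471
G01 X49.455 Y63.329
G01 X7.545 Y63.329
G01 X7.545 Y110.900
M5
G0 X104.650 Y23.662
M3 S913
G01 X115.360 Y24.540 F471
G01 X126.910 Y22.119
G01 X138.858 Y17.789
G01 X150.765 Y12.944
G01 X162.188 Y8.975
G01 X172.687 Y7.275
G01 X181.820 Y9.236
G01 X189.147 Y16.249
M5
G0 X178.963 Y41.909
M3 S913
G01 X286.807 Y87.179 F471
G01 X29.785 Y98.568
G01 X292.886 Y52.308
G01 X178.963 Y41.909
M5
G0 X0.000 Y0.000

viewBox `0 0 321.861 122.317` with mm width/height → 1 unit = 1 mm. Flip: y_m = 122.317 − y_svg.

**Shape 1** — `<path>` rectangle, stroke `#ff00ff` → cut (S913, F471). Machine vertices: (7.545,110.900) → (49.455,110.900) → (49.455,63.329) → (7.545,63.329) → (7.545,110.900). Closed: final G1 returns to the first vertex.

**Shape 2** — `<path>` cubic bezier, stroke `#ff00ff` → cut (S913, F471). Control points (SVG): P0=(104.650,98.655), P1=(131.698,90.675), P2=(172.409,132.745), P3=(189.147,106.068); sampled at t=k/8. Machine vertices: (104.650,23.662) → (115.360,24.540) → (126.910,22.119) → (138.858,17.789) → (150.765,12.944) → (162.188,8.975) → (172.687,7.275) → (181.820,9.236) → (189.147,16.249). Open path.

**Shape 3** — `<polygon>` closed polygon, stroke `#ff00ff` → cut (S913, F471). Machine vertices: (178.963,41.909) → (286.807,87.179) → (29.785,98.568) → (292.886,52.308) → (178.963,41.909). Closed: final G1 returns to the first vertex.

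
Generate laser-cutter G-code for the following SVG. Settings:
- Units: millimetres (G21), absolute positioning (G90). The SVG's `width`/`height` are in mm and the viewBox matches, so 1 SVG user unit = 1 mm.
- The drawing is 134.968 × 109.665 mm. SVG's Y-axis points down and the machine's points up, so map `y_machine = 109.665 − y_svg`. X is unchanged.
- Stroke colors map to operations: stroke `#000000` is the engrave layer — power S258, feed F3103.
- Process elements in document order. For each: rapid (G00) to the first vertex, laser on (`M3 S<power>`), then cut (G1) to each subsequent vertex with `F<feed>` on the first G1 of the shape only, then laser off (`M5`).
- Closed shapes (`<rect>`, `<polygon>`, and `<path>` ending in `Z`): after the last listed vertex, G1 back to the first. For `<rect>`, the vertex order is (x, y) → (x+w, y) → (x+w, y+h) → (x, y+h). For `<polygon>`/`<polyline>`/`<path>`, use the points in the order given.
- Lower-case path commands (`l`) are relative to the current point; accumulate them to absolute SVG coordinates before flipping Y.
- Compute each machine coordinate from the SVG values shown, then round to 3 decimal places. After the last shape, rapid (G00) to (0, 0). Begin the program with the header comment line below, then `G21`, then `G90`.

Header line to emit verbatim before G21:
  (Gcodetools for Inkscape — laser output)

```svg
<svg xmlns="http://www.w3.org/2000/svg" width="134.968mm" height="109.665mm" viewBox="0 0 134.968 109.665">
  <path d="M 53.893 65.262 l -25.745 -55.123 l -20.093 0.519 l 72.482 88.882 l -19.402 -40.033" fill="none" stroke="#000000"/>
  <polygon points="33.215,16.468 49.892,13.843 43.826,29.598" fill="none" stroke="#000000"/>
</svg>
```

viewBox `0 0 134.968 109.665` with mm width/height → 1 unit = 1 mm. Flip: y_m = 109.665 − y_svg.

**Shape 1** — `<path>` open polyline, stroke `#000000` → engrave (S258, F3103). Machine vertices: (53.893,44.403) → (28.148,99.526) → (8.055,99.007) → (80.537,10.125) → (61.135,50.158). Open path.

**Shape 2** — `<polygon>` regular polygon, stroke `#000000` → engrave (S258, F3103). Machine vertices: (33.215,93.197) → (49.892,95.822) → (43.826,80.067) → (33.215,93.197). Closed: final G1 returns to the first vertex.

(Gcodetools for Inkscape — laser output)
G21
G90
G00 X53.893 Y44.403
M3 S258
G1 X28.148 Y99.526 F3103
G1 X8.055 Y99.007
G1 X80.537 Y10.125
G1 X61.135 Y50.158
M5
G00 X33.215 Y93.197
M3 S258
G1 X49.892 Y95.822 F3103
G1 X43.826 Y80.067
G1 X33.215 Y93.197
M5
G00 X0.000 Y0.000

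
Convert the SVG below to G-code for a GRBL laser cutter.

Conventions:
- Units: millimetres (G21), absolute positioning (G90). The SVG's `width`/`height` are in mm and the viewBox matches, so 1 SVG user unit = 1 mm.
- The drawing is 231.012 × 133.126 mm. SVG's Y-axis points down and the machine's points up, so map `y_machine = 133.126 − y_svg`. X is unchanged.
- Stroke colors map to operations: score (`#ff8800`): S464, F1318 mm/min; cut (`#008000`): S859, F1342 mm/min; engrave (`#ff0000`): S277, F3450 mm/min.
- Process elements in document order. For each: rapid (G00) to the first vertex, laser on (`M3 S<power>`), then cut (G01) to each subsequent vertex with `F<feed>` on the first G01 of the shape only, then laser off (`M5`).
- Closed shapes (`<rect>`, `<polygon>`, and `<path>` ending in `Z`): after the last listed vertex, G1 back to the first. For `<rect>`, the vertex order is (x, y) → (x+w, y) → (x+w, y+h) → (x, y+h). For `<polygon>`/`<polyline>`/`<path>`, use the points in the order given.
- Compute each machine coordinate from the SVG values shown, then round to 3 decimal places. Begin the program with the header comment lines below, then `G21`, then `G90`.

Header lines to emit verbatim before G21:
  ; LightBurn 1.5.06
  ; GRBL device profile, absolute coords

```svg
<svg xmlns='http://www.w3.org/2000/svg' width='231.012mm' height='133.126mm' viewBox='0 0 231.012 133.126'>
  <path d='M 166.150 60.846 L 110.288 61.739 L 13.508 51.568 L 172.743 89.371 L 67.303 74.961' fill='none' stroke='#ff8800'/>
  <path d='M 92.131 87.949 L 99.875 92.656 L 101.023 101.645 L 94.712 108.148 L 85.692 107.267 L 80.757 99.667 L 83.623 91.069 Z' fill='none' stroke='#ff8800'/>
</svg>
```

Since the viewBox matches the mm dimensions, user units are millimetres directly. The only transform is the Y-flip y_m = 133.126 − y_svg.

Shape 1 is a open polyline drawn with `<path>`. Its stroke #ff8800 means score at S464, F1318. After flipping Y the toolpath is (166.150,72.280) → (110.288,71.387) → (13.508,81.558) → (172.743,43.755) → (67.303,58.165).

Shape 2 is a regular polygon drawn with `<path>`. Its stroke #ff8800 means score at S464, F1318. After flipping Y the toolpath is (92.131,45.177) → (99.875,40.470) → (101.023,31.481) → (94.712,24.978) → (85.692,25.859) → (80.757,33.459) → (83.623,42.057) → (92.131,45.177), returning to the start.

; LightBurn 1.5.06
; GRBL device profile, absolute coords
G21
G90
G00 X166.150 Y72.280
M3 S464
G01 X110.288 Y71.387 F1318
G01 X13.508 Y81.558
G01 X172.743 Y43.755
G01 X67.303 Y58.165
M5
G00 X92.131 Y45.177
M3 S464
G01 X99.875 Y40.470 F1318
G01 X101.023 Y31.481
G01 X94.712 Y24.978
G01 X85.692 Y25.859
G01 X80.757 Y33.459
G01 X83.623 Y42.057
G01 X92.131 Y45.177
M5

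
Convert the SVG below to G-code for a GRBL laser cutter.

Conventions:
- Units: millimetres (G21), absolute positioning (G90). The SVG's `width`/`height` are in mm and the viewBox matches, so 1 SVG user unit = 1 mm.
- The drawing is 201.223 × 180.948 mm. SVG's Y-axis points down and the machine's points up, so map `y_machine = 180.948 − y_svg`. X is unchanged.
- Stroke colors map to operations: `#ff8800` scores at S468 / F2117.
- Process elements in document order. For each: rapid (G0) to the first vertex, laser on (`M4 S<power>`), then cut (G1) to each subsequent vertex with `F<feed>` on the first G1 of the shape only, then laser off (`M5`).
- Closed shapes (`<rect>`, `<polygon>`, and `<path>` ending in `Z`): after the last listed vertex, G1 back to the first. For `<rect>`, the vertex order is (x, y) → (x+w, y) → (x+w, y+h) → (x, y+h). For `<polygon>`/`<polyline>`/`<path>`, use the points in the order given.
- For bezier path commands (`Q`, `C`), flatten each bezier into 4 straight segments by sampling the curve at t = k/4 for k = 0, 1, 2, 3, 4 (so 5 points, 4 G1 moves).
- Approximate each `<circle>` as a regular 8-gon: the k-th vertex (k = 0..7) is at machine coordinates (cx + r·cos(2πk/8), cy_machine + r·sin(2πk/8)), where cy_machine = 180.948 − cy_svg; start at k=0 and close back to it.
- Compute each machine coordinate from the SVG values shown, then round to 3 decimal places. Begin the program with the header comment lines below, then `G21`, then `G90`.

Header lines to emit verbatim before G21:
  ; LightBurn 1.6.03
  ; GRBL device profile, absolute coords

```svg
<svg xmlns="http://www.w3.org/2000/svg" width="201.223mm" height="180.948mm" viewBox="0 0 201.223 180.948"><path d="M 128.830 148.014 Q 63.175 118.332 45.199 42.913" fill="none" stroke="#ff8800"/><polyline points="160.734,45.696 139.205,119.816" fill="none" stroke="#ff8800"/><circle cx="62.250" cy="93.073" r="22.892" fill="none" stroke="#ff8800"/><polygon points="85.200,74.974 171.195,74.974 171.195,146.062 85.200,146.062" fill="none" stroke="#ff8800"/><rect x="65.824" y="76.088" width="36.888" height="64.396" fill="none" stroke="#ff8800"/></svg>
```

Since the viewBox matches the mm dimensions, user units are millimetres directly. The only transform is the Y-flip y_m = 180.948 − y_svg.

Shape 1 is a quadratic bezier drawn with `<path>`. Its stroke #ff8800 means score at S468, F2117. After flipping Y the toolpath is (128.830,32.934) → (98.982,50.634) → (75.095,74.050) → (57.167,103.184) → (45.199,138.035).

Shape 2 is a line segment drawn with `<polyline>`. Its stroke #ff8800 means score at S468, F2117. After flipping Y the toolpath is (160.734,135.252) → (139.205,61.132).

Shape 3 is a circle drawn with `<circle>`. Its stroke #ff8800 means score at S468, F2117. After flipping Y the toolpath is (85.142,87.875) → (78.437,104.062) → (62.250,110.767) → (46.063,104.062) → (39.358,87.875) → (46.063,71.688) → (62.250,64.983) → (78.437,71.688) → (85.142,87.875), returning to the start.

Shape 4 is a rectangle drawn with `<polygon>`. Its stroke #ff8800 means score at S468, F2117. After flipping Y the toolpath is (85.200,105.974) → (171.195,105.974) → (171.195,34.886) → (85.200,34.886) → (85.200,105.974), returning to the start.

Shape 5 is a rectangle drawn with `<rect>`. Its stroke #ff8800 means score at S468, F2117. After flipping Y the toolpath is (65.824,104.860) → (102.712,104.860) → (102.712,40.464) → (65.824,40.464) → (65.824,104.860), returning to the start.

; LightBurn 1.6.03
; GRBL device profile, absolute coords
G21
G90
G0 X128.830 Y32.934
M4 S468
G1 X98.982 Y50.634 F2117
G1 X75.095 Y74.050
G1 X57.167 Y103.184
G1 X45.199 Y138.035
M5
G0 X160.734 Y135.252
M4 S468
G1 X139.205 Y61.132 F2117
M5
G0 X85.142 Y87.875
M4 S468
G1 X78.437 Y104.062 F2117
G1 X62.250 Y110.767
G1 X46.063 Y104.062
G1 X39.358 Y87.875
G1 X46.063 Y71.688
G1 X62.250 Y64.983
G1 X78.437 Y71.688
G1 X85.142 Y87.875
M5
G0 X85.200 Y105.974
M4 S468
G1 X171.195 Y105.974 F2117
G1 X171.195 Y34.886
G1 X85.200 Y34.886
G1 X85.200 Y105.974
M5
G0 X65.824 Y104.860
M4 S468
G1 X102.712 Y104.860 F2117
G1 X102.712 Y40.464
G1 X65.824 Y40.464
G1 X65.824 Y104.860
M5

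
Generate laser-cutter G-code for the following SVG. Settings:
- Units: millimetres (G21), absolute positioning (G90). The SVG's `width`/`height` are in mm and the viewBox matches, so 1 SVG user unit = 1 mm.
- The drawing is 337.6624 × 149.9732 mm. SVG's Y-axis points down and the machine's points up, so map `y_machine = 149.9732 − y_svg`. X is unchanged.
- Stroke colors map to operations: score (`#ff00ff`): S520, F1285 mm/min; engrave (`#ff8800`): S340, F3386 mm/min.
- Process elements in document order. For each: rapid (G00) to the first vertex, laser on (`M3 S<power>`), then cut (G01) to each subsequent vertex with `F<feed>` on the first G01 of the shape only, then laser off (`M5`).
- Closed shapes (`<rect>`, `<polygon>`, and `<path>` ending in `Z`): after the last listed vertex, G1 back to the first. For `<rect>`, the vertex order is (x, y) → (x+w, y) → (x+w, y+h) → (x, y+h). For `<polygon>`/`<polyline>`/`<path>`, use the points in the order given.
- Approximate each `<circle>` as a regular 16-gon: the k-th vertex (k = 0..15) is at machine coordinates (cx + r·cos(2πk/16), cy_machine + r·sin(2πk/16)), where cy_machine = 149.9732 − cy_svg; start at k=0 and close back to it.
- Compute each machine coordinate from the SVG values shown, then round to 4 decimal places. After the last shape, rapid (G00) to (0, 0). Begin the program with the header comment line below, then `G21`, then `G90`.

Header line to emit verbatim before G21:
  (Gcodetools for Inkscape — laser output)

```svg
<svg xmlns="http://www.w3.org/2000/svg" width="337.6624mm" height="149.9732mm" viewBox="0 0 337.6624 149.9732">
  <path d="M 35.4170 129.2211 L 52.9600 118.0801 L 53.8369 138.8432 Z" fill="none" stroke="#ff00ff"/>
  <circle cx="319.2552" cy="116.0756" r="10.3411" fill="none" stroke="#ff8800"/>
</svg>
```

(Gcodetools for Inkscape — laser output)
G21
G90
G00 X35.4170 Y20.7521
M3 S520
G01 X52.9600 Y31.8931 F1285
G01 X53.8369 Y11.1300
G01 X35.4170 Y20.7521
M5
G00 X329.5963 Y33.8976
M3 S340
G01 X328.8091 Y37.8550 F3386
G01 X326.5675 Y41.2099
G01 X323.2126 Y43.4515
G01 X319.2552 Y44.2387
G01 X315.2978 Y43.4515
G01 X311.9429 Y41.2099
G01 X309.7013 Y37.8550
G01 X308.9141 Y33.8976
G01 X309.7013 Y29.9402
G01 X311.9429 Y26.5853
G01 X315.2978 Y24.3437
G01 X319.2552 Y23.5565
G01 X323.2126 Y24.3437
G01 X326.5675 Y26.5853
G01 X328.8091 Y29.9402
G01 X329.5963 Y33.8976
M5
G00 X0.0000 Y0.0000

1 u = 1 mm; y_m = 149.9732 − y.

[1] `<path>` regular polygon, #ff00ff→score S520 F1285: (35.4170,20.7521) → (52.9600,31.8931) → (53.8369,11.1300) → (35.4170,20.7521) (closed)

[2] `<circle>` circle, #ff8800→engrave S340 F3386: (329.5963,33.8976) → (328.8091,37.8550) → (326.5675,41.2099) → (323.2126,43.4515) → (319.2552,44.2387) → (315.2978,43.4515) → (311.9429,41.2099) → (309.7013,37.8550) → (308.9141,33.8976) → (309.7013,29.9402) → (311.9429,26.5853) → (315.2978,24.3437) → (319.2552,23.5565) → (323.2126,24.3437) → (326.5675,26.5853) → (328.8091,29.9402) → (329.5963,33.8976) (closed)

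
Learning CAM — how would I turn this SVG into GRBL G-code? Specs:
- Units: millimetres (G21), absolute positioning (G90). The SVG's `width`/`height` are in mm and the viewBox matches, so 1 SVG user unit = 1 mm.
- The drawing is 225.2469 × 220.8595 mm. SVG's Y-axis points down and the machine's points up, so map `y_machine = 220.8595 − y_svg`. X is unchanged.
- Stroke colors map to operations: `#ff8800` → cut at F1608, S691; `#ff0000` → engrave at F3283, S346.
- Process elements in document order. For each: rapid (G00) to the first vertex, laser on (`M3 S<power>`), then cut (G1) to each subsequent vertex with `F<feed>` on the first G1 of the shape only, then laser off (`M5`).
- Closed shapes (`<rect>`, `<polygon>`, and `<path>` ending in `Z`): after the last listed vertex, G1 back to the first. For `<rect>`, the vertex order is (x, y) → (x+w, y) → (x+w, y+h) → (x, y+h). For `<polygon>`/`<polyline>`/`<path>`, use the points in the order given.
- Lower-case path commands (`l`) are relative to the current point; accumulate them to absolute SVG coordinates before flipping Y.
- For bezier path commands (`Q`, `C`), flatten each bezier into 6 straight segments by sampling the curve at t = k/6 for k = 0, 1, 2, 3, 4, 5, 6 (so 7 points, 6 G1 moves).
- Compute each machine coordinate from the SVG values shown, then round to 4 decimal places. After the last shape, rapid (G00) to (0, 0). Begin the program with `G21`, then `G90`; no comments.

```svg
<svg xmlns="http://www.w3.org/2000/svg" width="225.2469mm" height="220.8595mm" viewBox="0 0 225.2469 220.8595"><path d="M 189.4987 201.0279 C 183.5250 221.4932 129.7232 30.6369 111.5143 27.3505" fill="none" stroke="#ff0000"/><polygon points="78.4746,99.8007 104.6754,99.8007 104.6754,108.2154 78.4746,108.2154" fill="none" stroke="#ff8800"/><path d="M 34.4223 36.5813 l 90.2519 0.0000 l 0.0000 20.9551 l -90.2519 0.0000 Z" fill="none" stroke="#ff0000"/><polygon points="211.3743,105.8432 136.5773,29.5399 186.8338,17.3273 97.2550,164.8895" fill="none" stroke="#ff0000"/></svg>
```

G21
G90
G00 X189.4987 Y19.8316
M3 S346
G1 X182.9124 Y25.3624 F3283
G1 X170.6720 Y55.0331
G1 X155.0947 Y97.7634
G1 X138.4978 Y142.4731
G1 X123.1986 Y178.0817
G1 X111.5143 Y193.5090
M5
G00 X78.4746 Y121.0588
M3 S691
G1 X104.6754 Y121.0588 F1608
G1 X104.6754 Y112.6441
G1 X78.4746 Y112.6441
G1 X78.4746 Y121.0588
M5
G00 X34.4223 Y184.2782
M3 S346
G1 X124.6742 Y184.2782 F3283
G1 X124.6742 Y163.3231
G1 X34.4223 Y163.3231
G1 X34.4223 Y184.2782
M5
G00 X211.3743 Y115.0163
M3 S346
G1 X136.5773 Y191.3196 F3283
G1 X186.8338 Y203.5322
G1 X97.2550 Y55.9700
G1 X211.3743 Y115.0163
M5
G00 X0.0000 Y0.0000

viewBox `0 0 225.2469 220.8595` with mm width/height → 1 unit = 1 mm. Flip: y_m = 220.8595 − y_svg.

**Shape 1** — `<path>` cubic bezier, stroke `#ff0000` → engrave (S346, F3283). Control points (SVG): P0=(189.4987,201.0279), P1=(183.5250,221.4932), P2=(129.7232,30.6369), P3=(111.5143,27.3505); sampled at t=k/6. Machine vertices: (189.4987,19.8316) → (182.9124,25.3624) → (170.6720,55.0331) → (155.0947,97.7634) → (138.4978,142.4731) → (123.1986,178.0817) → (111.5143,193.5090). Open path.

**Shape 2** — `<polygon>` rectangle, stroke `#ff8800` → cut (S691, F1608). Machine vertices: (78.4746,121.0588) → (104.6754,121.0588) → (104.6754,112.6441) → (78.4746,112.6441) → (78.4746,121.0588). Closed: final G1 returns to the first vertex.

**Shape 3** — `<path>` rectangle, stroke `#ff0000` → engrave (S346, F3283). Machine vertices: (34.4223,184.2782) → (124.6742,184.2782) → (124.6742,163.3231) → (34.4223,163.3231) → (34.4223,184.2782). Closed: final G1 returns to the first vertex.

**Shape 4** — `<polygon>` closed polygon, stroke `#ff0000` → engrave (S346, F3283). Machine vertices: (211.3743,115.0163) → (136.5773,191.3196) → (186.8338,203.5322) → (97.2550,55.9700) → (211.3743,115.0163). Closed: final G1 returns to the first vertex.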